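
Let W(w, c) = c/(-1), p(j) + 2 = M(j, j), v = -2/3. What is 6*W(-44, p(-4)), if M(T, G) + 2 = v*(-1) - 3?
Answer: 38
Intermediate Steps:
v = -⅔ (v = -2*⅓ = -⅔ ≈ -0.66667)
M(T, G) = -13/3 (M(T, G) = -2 + (-⅔*(-1) - 3) = -2 + (⅔ - 3) = -2 - 7/3 = -13/3)
p(j) = -19/3 (p(j) = -2 - 13/3 = -19/3)
W(w, c) = -c (W(w, c) = c*(-1) = -c)
6*W(-44, p(-4)) = 6*(-1*(-19/3)) = 6*(19/3) = 38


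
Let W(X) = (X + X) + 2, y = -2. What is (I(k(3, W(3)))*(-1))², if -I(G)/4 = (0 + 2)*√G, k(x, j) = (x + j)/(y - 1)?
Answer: -704/3 ≈ -234.67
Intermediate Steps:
W(X) = 2 + 2*X (W(X) = 2*X + 2 = 2 + 2*X)
k(x, j) = -j/3 - x/3 (k(x, j) = (x + j)/(-2 - 1) = (j + x)/(-3) = (j + x)*(-⅓) = -j/3 - x/3)
I(G) = -8*√G (I(G) = -4*(0 + 2)*√G = -8*√G)
(I(k(3, W(3)))*(-1))² = (-8*√(-(2 + 2*3)/3 - ⅓*3)*(-1))² = (-8*√(-(2 + 6)/3 - 1)*(-1))² = (-8*√(-⅓*8 - 1)*(-1))² = (-8*√(-8/3 - 1)*(-1))² = (-8*I*√33/3*(-1))² = (8*I*√33/3)² = -704/3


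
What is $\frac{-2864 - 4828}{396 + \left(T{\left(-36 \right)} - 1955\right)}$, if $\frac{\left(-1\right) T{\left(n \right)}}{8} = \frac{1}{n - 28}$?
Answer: $\frac{20512}{4157} \approx 4.9343$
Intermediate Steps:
$T{\left(n \right)} = - \frac{8}{-28 + n}$ ($T{\left(n \right)} = - \frac{8}{n - 28} = - \frac{8}{-28 + n}$)
$\frac{-2864 - 4828}{396 + \left(T{\left(-36 \right)} - 1955\right)} = \frac{-2864 - 4828}{396 - \left(1955 + \frac{8}{-28 - 36}\right)} = - \frac{7692}{396 - \left(1955 + \frac{8}{-64}\right)} = - \frac{7692}{396 - \frac{15639}{8}} = - \frac{7692}{- \frac{12471}{8}} = \left(-7692\right) \left(- \frac{8}{12471}\right) = \frac{20512}{4157}$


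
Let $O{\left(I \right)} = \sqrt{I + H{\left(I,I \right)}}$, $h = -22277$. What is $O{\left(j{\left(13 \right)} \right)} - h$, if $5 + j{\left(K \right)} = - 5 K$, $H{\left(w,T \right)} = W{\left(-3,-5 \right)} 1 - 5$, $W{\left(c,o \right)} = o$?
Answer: $22277 + 4 i \sqrt{5} \approx 22277.0 + 8.9443 i$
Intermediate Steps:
$H{\left(w,T \right)} = -10$ ($H{\left(w,T \right)} = \left(-5\right) 1 - 5 = -5 - 5 = -10$)
$j{\left(K \right)} = -5 - 5 K$
$O{\left(I \right)} = \sqrt{-10 + I}$ ($O{\left(I \right)} = \sqrt{I - 10} = \sqrt{-10 + I}$)
$O{\left(j{\left(13 \right)} \right)} - h = \sqrt{-10 - 70} - -22277 = \sqrt{-10 - 70} + 22277 = \sqrt{-80} + 22277 = 4 i \sqrt{5} + 22277 = 22277 + 4 i \sqrt{5}$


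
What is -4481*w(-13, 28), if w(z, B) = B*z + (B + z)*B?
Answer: -250936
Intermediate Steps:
w(z, B) = B*z + B*(B + z)
-4481*w(-13, 28) = -125468*(28 + 2*(-13)) = -125468*(28 - 26) = -125468*2 = -4481*56 = -250936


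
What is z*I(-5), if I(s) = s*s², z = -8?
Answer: 1000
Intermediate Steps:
I(s) = s³
z*I(-5) = -8*(-5)³ = -8*(-125) = 1000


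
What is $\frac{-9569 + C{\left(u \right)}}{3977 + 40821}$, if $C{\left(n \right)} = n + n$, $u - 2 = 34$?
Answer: $- \frac{9497}{44798} \approx -0.212$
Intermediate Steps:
$u = 36$ ($u = 2 + 34 = 36$)
$C{\left(n \right)} = 2 n$
$\frac{-9569 + C{\left(u \right)}}{3977 + 40821} = \frac{-9569 + 2 \cdot 36}{3977 + 40821} = \frac{-9569 + 72}{44798} = \left(-9497\right) \frac{1}{44798} = - \frac{9497}{44798}$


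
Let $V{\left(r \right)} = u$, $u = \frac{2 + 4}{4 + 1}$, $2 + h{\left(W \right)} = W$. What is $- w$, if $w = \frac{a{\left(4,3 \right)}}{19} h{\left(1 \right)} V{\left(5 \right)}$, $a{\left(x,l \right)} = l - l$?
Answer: $0$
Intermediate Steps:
$h{\left(W \right)} = -2 + W$
$a{\left(x,l \right)} = 0$
$u = \frac{6}{5} \approx 1.2$
$V{\left(r \right)} = \frac{6}{5}$
$w = 0$ ($w = \frac{0}{19} \left(-2 + 1\right) \frac{6}{5} = 0 \cdot \frac{1}{19} \left(-1\right) \frac{6}{5} = 0 \left(-1\right) \frac{6}{5} = 0 \cdot \frac{6}{5} = 0$)
$- w = \left(-1\right) 0 = 0$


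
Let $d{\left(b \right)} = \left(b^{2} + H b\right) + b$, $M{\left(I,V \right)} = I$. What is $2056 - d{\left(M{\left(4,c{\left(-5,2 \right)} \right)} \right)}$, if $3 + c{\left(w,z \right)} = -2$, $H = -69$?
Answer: $2312$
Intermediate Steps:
$c{\left(w,z \right)} = -5$ ($c{\left(w,z \right)} = -3 - 2 = -5$)
$d{\left(b \right)} = b^{2} - 68 b$ ($d{\left(b \right)} = \left(b^{2} - 69 b\right) + b = b^{2} - 68 b$)
$2056 - d{\left(M{\left(4,c{\left(-5,2 \right)} \right)} \right)} = 2056 - 4 \left(-68 + 4\right) = 2056 - 4 \left(-64\right) = 2056 - -256 = 2056 + 256 = 2312$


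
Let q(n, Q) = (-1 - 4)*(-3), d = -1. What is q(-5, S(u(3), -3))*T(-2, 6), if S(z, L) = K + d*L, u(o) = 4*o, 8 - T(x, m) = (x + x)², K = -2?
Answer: -120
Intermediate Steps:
T(x, m) = 8 - 4*x² (T(x, m) = 8 - (x + x)² = 8 - (2*x)² = 8 - 4*x²)
S(z, L) = -2 - L
q(n, Q) = 15 (q(n, Q) = -5*(-3) = 15)
q(-5, S(u(3), -3))*T(-2, 6) = 15*(8 - 4*(-2)²) = 15*(8 - 4*4) = 15*(8 - 16) = 15*(-8) = -120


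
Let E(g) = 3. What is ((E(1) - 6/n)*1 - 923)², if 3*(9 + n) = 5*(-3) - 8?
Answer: 528586081/625 ≈ 8.4574e+5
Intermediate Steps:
n = -50/3 (n = -9 + (5*(-3) - 8)/3 = -9 + (-15 - 8)/3 = -9 + (⅓)*(-23) = -9 - 23/3 = -50/3 ≈ -16.667)
((E(1) - 6/n)*1 - 923)² = ((3 - 6/(-50/3))*1 - 923)² = ((3 - 6*(-3/50))*1 - 923)² = ((3 + 9/25)*1 - 923)² = ((84/25)*1 - 923)² = (84/25 - 923)² = (-22991/25)² = 528586081/625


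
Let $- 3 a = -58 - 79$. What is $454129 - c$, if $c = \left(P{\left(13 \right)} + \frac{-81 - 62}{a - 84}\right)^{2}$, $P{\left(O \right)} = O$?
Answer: $\frac{6002154249}{13225} \approx 4.5385 \cdot 10^{5}$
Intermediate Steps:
$a = \frac{137}{3}$ ($a = - \frac{-58 - 79}{3} = \left(- \frac{1}{3}\right) \left(-137\right) = \frac{137}{3} \approx 45.667$)
$c = \frac{3701776}{13225}$ ($c = \left(13 + \frac{-81 - 62}{\frac{137}{3} - 84}\right)^{2} = \left(13 - \frac{143}{- \frac{115}{3}}\right)^{2} = \left(13 - - \frac{429}{115}\right)^{2} = \left(13 + \frac{429}{115}\right)^{2} = \left(\frac{1924}{115}\right)^{2} = \frac{3701776}{13225} \approx 279.91$)
$454129 - c = 454129 - \frac{3701776}{13225} = \frac{6002154249}{13225}$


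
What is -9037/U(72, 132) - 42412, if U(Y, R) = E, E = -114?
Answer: -4825931/114 ≈ -42333.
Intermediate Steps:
U(Y, R) = -114
-9037/U(72, 132) - 42412 = -9037/(-114) - 42412 = -9037*(-1/114) - 42412 = 9037/114 - 42412 = -4825931/114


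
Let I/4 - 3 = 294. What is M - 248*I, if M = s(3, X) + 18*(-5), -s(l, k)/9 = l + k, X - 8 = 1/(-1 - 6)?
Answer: -2063682/7 ≈ -2.9481e+5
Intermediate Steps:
I = 1188 (I = 12 + 4*294 = 12 + 1176 = 1188)
X = 55/7 (X = 8 + 1/(-1 - 6) = 8 + 1/(-7) = 8 - ⅐ = 55/7 ≈ 7.8571)
s(l, k) = -9*k - 9*l (s(l, k) = -9*(l + k) = -9*(k + l) = -9*k - 9*l)
M = -1314/7 (M = (-9*55/7 - 9*3) + 18*(-5) = (-495/7 - 27) - 90 = -684/7 - 90 = -1314/7 ≈ -187.71)
M - 248*I = -1314/7 - 248*1188 = -1314/7 - 294624 = -2063682/7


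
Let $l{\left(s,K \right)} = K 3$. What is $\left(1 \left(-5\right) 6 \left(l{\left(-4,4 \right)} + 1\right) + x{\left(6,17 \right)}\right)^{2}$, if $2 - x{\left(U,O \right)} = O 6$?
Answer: $240100$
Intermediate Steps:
$l{\left(s,K \right)} = 3 K$
$x{\left(U,O \right)} = 2 - 6 O$ ($x{\left(U,O \right)} = 2 - O 6 = 2 - 6 O$)
$\left(1 \left(-5\right) 6 \left(l{\left(-4,4 \right)} + 1\right) + x{\left(6,17 \right)}\right)^{2} = \left(1 \left(-5\right) 6 \left(3 \cdot 4 + 1\right) + \left(2 - 102\right)\right)^{2} = \left(\left(-5\right) 6 \left(12 + 1\right) + \left(2 - 102\right)\right)^{2} = \left(\left(-30\right) 13 - 100\right)^{2} = \left(-390 - 100\right)^{2} = \left(-490\right)^{2} = 240100$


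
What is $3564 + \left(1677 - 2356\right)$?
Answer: $2885$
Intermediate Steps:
$3564 + \left(1677 - 2356\right) = 3564 - 679 = 2885$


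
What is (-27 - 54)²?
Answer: 6561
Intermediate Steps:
(-27 - 54)² = (-81)² = 6561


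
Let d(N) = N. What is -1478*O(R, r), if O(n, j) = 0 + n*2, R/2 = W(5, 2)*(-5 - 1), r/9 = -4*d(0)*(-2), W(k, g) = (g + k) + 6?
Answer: 461136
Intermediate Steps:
W(k, g) = 6 + g + k
r = 0 (r = 9*(-4*0*(-2)) = 9*(0*(-2)) = 9*0 = 0)
R = -156 (R = 2*((6 + 2 + 5)*(-5 - 1)) = 2*(13*(-6)) = 2*(-78) = -156)
O(n, j) = 2*n (O(n, j) = 0 + 2*n = 2*n)
-1478*O(R, r) = -2956*(-156) = -1478*(-312) = 461136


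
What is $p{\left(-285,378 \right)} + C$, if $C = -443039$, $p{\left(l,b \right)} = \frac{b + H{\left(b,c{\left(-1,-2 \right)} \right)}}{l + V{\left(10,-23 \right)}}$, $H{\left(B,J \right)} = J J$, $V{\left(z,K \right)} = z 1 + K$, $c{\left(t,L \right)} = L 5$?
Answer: $- \frac{66013050}{149} \approx -4.4304 \cdot 10^{5}$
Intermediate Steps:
$c{\left(t,L \right)} = 5 L$
$V{\left(z,K \right)} = K + z$ ($V{\left(z,K \right)} = z + K = K + z$)
$H{\left(B,J \right)} = J^{2}$
$p{\left(l,b \right)} = \frac{100 + b}{-13 + l}$ ($p{\left(l,b \right)} = \frac{b + \left(5 \left(-2\right)\right)^{2}}{l + \left(-23 + 10\right)} = \frac{b + \left(-10\right)^{2}}{l - 13} = \frac{b + 100}{-13 + l} = \frac{100 + b}{-13 + l}$)
$p{\left(-285,378 \right)} + C = \frac{100 + 378}{-13 - 285} - 443039 = \frac{1}{-298} \cdot 478 - 443039 = \left(- \frac{1}{298}\right) 478 - 443039 = - \frac{239}{149} - 443039 = - \frac{66013050}{149}$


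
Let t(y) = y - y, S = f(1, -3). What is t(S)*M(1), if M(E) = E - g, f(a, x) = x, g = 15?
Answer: 0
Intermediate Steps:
M(E) = -15 + E (M(E) = E - 1*15 = E - 15 = -15 + E)
S = -3
t(y) = 0
t(S)*M(1) = 0*(-15 + 1) = 0*(-14) = 0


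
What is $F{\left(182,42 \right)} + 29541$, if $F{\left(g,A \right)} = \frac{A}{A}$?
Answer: $29542$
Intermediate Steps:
$F{\left(g,A \right)} = 1$
$F{\left(182,42 \right)} + 29541 = 1 + 29541 = 29542$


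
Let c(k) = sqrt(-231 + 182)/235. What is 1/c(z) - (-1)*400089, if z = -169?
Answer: 400089 - 235*I/7 ≈ 4.0009e+5 - 33.571*I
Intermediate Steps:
c(k) = 7*I/235 (c(k) = sqrt(-49)*(1/235) = (7*I)*(1/235) = 7*I/235)
1/c(z) - (-1)*400089 = 1/(7*I/235) - (-1)*400089 = -235*I/7 - 1*(-400089) = -235*I/7 + 400089 = 400089 - 235*I/7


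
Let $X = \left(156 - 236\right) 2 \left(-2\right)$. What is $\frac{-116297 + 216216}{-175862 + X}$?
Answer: $- \frac{99919}{175542} \approx -0.5692$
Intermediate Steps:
$X = 320$ ($X = \left(-80\right) \left(-4\right) = 320$)
$\frac{-116297 + 216216}{-175862 + X} = \frac{-116297 + 216216}{-175862 + 320} = \frac{99919}{-175542} = 99919 \left(- \frac{1}{175542}\right) = - \frac{99919}{175542}$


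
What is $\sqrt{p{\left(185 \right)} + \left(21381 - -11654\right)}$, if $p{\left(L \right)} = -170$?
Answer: $\sqrt{32865} \approx 181.29$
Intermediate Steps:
$\sqrt{p{\left(185 \right)} + \left(21381 - -11654\right)} = \sqrt{-170 + \left(21381 - -11654\right)} = \sqrt{-170 + \left(21381 + 11654\right)} = \sqrt{-170 + 33035} = \sqrt{32865}$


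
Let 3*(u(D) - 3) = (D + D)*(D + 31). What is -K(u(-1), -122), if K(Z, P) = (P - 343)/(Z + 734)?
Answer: 155/239 ≈ 0.64854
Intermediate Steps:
u(D) = 3 + 2*D*(31 + D)/3 (u(D) = 3 + ((D + D)*(D + 31))/3 = 3 + ((2*D)*(31 + D))/3 = 3 + (2*D*(31 + D))/3 = 3 + 2*D*(31 + D)/3)
K(Z, P) = (-343 + P)/(734 + Z)
-K(u(-1), -122) = -(-343 - 122)/(734 + (3 + (⅔)*(-1)² + (62/3)*(-1))) = -(-465)/(734 + (3 + (⅔)*1 - 62/3)) = -(-465)/(734 + (3 + ⅔ - 62/3)) = -(-465)/(734 - 17) = -(-465)/717 = -1*(-155/239) = 155/239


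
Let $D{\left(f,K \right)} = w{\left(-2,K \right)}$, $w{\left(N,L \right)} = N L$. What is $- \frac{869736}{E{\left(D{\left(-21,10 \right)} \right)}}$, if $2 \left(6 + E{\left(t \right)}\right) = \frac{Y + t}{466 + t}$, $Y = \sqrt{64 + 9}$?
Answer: $\frac{1389207279488}{9619437} + \frac{258601504 \sqrt{73}}{9619437} \approx 1.4465 \cdot 10^{5}$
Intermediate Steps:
$w{\left(N,L \right)} = L N$
$Y = \sqrt{73} \approx 8.544$
$D{\left(f,K \right)} = - 2 K$ ($D{\left(f,K \right)} = K \left(-2\right) = - 2 K$)
$E{\left(t \right)} = -6 + \frac{t + \sqrt{73}}{2 \left(466 + t\right)}$ ($E{\left(t \right)} = -6 + \frac{\left(\sqrt{73} + t\right) \frac{1}{466 + t}}{2} = -6 + \frac{\left(t + \sqrt{73}\right) \frac{1}{466 + t}}{2} = -6 + \frac{\frac{1}{466 + t} \left(t + \sqrt{73}\right)}{2} = -6 + \frac{t + \sqrt{73}}{2 \left(466 + t\right)}$)
$- \frac{869736}{E{\left(D{\left(-21,10 \right)} \right)}} = - \frac{869736}{\frac{1}{2} \frac{1}{466 - 20} \left(-5592 + \sqrt{73} - 11 \left(\left(-2\right) 10\right)\right)} = - \frac{869736}{\frac{1}{2} \frac{1}{466 - 20} \left(-5592 + \sqrt{73} - -220\right)} = - \frac{869736}{\frac{1}{2} \cdot \frac{1}{446} \left(-5592 + \sqrt{73} + 220\right)} = - \frac{869736}{\frac{1}{2} \cdot \frac{1}{446} \left(-5372 + \sqrt{73}\right)} = - \frac{869736}{- \frac{1343}{223} + \frac{\sqrt{73}}{892}}$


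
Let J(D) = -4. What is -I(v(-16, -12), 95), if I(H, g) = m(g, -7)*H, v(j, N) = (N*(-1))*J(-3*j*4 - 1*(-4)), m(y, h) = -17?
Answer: -816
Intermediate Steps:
v(j, N) = 4*N (v(j, N) = (N*(-1))*(-4) = -N*(-4) = 4*N)
I(H, g) = -17*H
-I(v(-16, -12), 95) = -(-17)*4*(-12) = -(-17)*(-48) = -1*816 = -816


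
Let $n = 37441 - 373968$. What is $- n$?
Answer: $336527$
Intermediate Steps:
$n = -336527$
$- n = \left(-1\right) \left(-336527\right) = 336527$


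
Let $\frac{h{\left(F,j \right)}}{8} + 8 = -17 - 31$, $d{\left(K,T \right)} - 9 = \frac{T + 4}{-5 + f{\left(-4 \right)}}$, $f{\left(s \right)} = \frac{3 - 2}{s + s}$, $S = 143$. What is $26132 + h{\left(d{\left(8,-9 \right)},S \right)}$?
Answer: $25684$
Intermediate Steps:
$f{\left(s \right)} = \frac{1}{2 s}$ ($f{\left(s \right)} = \frac{1}{2 s} 1 = \frac{1}{2 s}$)
$d{\left(K,T \right)} = \frac{337}{41} - \frac{8 T}{41}$ ($d{\left(K,T \right)} = 9 + \frac{T + 4}{-5 + \frac{1}{2 \left(-4\right)}} = 9 + \frac{4 + T}{-5 + \frac{1}{2} \left(- \frac{1}{4}\right)} = 9 + \frac{4 + T}{-5 - \frac{1}{8}} = 9 + \frac{4 + T}{- \frac{41}{8}} = 9 + \left(4 + T\right) \left(- \frac{8}{41}\right) = 9 - \left(\frac{32}{41} + \frac{8 T}{41}\right) = \frac{337}{41} - \frac{8 T}{41}$)
$h{\left(F,j \right)} = -448$ ($h{\left(F,j \right)} = -64 + 8 \left(-17 - 31\right) = -64 + 8 \left(-48\right) = -64 - 384 = -448$)
$26132 + h{\left(d{\left(8,-9 \right)},S \right)} = 26132 - 448 = 25684$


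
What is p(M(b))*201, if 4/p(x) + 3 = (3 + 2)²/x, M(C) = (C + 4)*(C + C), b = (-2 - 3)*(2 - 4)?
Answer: -45024/163 ≈ -276.22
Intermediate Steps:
b = 10 (b = -5*(-2) = 10)
M(C) = 2*C*(4 + C) (M(C) = (4 + C)*(2*C) = 2*C*(4 + C))
p(x) = 4/(-3 + 25/x) (p(x) = 4/(-3 + (3 + 2)²/x) = 4/(-3 + 5²/x) = 4/(-3 + 25/x))
p(M(b))*201 = -4*2*10*(4 + 10)/(-25 + 3*(2*10*(4 + 10)))*201 = -4*2*10*14/(-25 + 3*(2*10*14))*201 = -4*280/(-25 + 3*280)*201 = -4*280/(-25 + 840)*201 = -4*280/815*201 = -4*280*1/815*201 = -224/163*201 = -45024/163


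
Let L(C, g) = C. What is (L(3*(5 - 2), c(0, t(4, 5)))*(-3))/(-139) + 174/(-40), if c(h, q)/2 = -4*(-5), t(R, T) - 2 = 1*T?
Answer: -11553/2780 ≈ -4.1558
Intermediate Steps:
t(R, T) = 2 + T (t(R, T) = 2 + 1*T = 2 + T)
c(h, q) = 40 (c(h, q) = 2*(-4*(-5)) = 2*20 = 40)
(L(3*(5 - 2), c(0, t(4, 5)))*(-3))/(-139) + 174/(-40) = ((3*(5 - 2))*(-3))/(-139) + 174/(-40) = ((3*3)*(-3))*(-1/139) + 174*(-1/40) = (9*(-3))*(-1/139) - 87/20 = -27*(-1/139) - 87/20 = 27/139 - 87/20 = -11553/2780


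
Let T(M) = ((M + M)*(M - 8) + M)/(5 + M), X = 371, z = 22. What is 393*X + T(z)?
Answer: 3937319/27 ≈ 1.4583e+5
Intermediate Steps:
T(M) = (M + 2*M*(-8 + M))/(5 + M) (T(M) = ((2*M)*(-8 + M) + M)/(5 + M) = (2*M*(-8 + M) + M)/(5 + M) = (M + 2*M*(-8 + M))/(5 + M))
393*X + T(z) = 393*371 + 22*(-15 + 2*22)/(5 + 22) = 145803 + 22*(-15 + 44)/27 = 145803 + 22*(1/27)*29 = 145803 + 638/27 = 3937319/27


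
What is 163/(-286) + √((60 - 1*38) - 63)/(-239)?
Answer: -163/286 - I*√41/239 ≈ -0.56993 - 0.026791*I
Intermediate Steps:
163/(-286) + √((60 - 1*38) - 63)/(-239) = 163*(-1/286) + √((60 - 38) - 63)*(-1/239) = -163/286 + √(22 - 63)*(-1/239) = -163/286 + √(-41)*(-1/239) = -163/286 + (I*√41)*(-1/239) = -163/286 - I*√41/239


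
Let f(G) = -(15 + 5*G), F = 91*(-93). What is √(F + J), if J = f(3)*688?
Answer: I*√29103 ≈ 170.6*I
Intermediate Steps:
F = -8463
f(G) = -15 - 5*G (f(G) = -(15 + 5*G) = -5*(3 + G) = -15 - 5*G)
J = -20640 (J = (-15 - 5*3)*688 = (-15 - 15)*688 = -30*688 = -20640)
√(F + J) = √(-8463 - 20640) = √(-29103) = I*√29103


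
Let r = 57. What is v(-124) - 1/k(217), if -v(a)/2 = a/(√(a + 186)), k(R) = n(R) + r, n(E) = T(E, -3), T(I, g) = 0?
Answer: -1/57 + 4*√62 ≈ 31.478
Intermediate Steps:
n(E) = 0
k(R) = 57 (k(R) = 0 + 57 = 57)
v(a) = -2*a/√(186 + a) (v(a) = -2*a/(√(a + 186)) = -2*a/(√(186 + a)) = -2*a/√(186 + a))
v(-124) - 1/k(217) = -2*(-124)/√(186 - 124) - 1/57 = -2*(-124)/√62 - 1*1/57 = -2*(-124)*√62/62 - 1/57 = 4*√62 - 1/57 = -1/57 + 4*√62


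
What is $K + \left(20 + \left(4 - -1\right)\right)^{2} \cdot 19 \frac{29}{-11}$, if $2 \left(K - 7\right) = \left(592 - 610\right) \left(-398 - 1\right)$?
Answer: $- \frac{304797}{11} \approx -27709.0$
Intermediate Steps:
$K = 3598$ ($K = 7 + \frac{\left(592 - 610\right) \left(-398 - 1\right)}{2} = 7 + \frac{\left(-18\right) \left(-399\right)}{2} = 7 + \frac{1}{2} \cdot 7182 = 7 + 3591 = 3598$)
$K + \left(20 + \left(4 - -1\right)\right)^{2} \cdot 19 \frac{29}{-11} = 3598 + \left(20 + \left(4 - -1\right)\right)^{2} \cdot 19 \frac{29}{-11} = 3598 + \left(20 + \left(4 + 1\right)\right)^{2} \cdot 19 \cdot 29 \left(- \frac{1}{11}\right) = 3598 + \left(20 + 5\right)^{2} \cdot 19 \left(- \frac{29}{11}\right) = 3598 + 25^{2} \left(- \frac{551}{11}\right) = 3598 + 625 \left(- \frac{551}{11}\right) = 3598 - \frac{344375}{11} = - \frac{304797}{11}$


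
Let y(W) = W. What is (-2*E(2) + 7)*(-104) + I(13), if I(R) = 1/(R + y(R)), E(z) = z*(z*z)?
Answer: 24337/26 ≈ 936.04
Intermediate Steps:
E(z) = z**3 (E(z) = z*z**2 = z**3)
I(R) = 1/(2*R) (I(R) = 1/(R + R) = 1/(2*R))
(-2*E(2) + 7)*(-104) + I(13) = (-2*2**3 + 7)*(-104) + (1/2)/13 = (-2*8 + 7)*(-104) + (1/2)*(1/13) = (-16 + 7)*(-104) + 1/26 = -9*(-104) + 1/26 = 936 + 1/26 = 24337/26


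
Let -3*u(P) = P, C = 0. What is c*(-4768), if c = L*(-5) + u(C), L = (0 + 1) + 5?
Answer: 143040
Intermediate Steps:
u(P) = -P/3
L = 6 (L = 1 + 5 = 6)
c = -30 (c = 6*(-5) - ⅓*0 = -30 + 0 = -30)
c*(-4768) = -30*(-4768) = 143040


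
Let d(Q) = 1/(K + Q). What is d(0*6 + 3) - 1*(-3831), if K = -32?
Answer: 111098/29 ≈ 3831.0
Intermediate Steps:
d(Q) = 1/(-32 + Q)
d(0*6 + 3) - 1*(-3831) = 1/(-32 + (0*6 + 3)) - 1*(-3831) = 1/(-32 + (0 + 3)) + 3831 = 1/(-32 + 3) + 3831 = 1/(-29) + 3831 = -1/29 + 3831 = 111098/29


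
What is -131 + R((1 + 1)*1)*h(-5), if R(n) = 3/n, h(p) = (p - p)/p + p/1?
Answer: -277/2 ≈ -138.50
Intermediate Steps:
h(p) = p (h(p) = 0/p + p*1 = 0 + p = p)
-131 + R((1 + 1)*1)*h(-5) = -131 + (3/(((1 + 1)*1)))*(-5) = -131 + (3/((2*1)))*(-5) = -131 + (3/2)*(-5) = -131 - 15/2 = -277/2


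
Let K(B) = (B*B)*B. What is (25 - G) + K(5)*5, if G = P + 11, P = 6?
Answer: 633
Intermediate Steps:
K(B) = B³ (K(B) = B²*B = B³)
G = 17 (G = 6 + 11 = 17)
(25 - G) + K(5)*5 = (25 - 1*17) + 5³*5 = (25 - 17) + 125*5 = 8 + 625 = 633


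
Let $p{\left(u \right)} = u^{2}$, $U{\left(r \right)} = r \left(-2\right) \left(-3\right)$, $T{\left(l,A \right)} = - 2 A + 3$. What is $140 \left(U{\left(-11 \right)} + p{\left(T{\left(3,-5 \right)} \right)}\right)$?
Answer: $14420$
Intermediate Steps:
$T{\left(l,A \right)} = 3 - 2 A$
$U{\left(r \right)} = 6 r$ ($U{\left(r \right)} = - 2 r \left(-3\right) = 6 r$)
$140 \left(U{\left(-11 \right)} + p{\left(T{\left(3,-5 \right)} \right)}\right) = 140 \left(6 \left(-11\right) + \left(3 - -10\right)^{2}\right) = 140 \left(-66 + \left(3 + 10\right)^{2}\right) = 140 \left(-66 + 13^{2}\right) = 140 \left(-66 + 169\right) = 140 \cdot 103 = 14420$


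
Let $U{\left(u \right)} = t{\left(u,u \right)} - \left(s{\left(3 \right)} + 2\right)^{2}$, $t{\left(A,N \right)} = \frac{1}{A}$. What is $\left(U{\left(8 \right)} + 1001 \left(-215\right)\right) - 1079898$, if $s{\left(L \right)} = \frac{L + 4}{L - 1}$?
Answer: $- \frac{10361145}{8} \approx -1.2951 \cdot 10^{6}$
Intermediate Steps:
$s{\left(L \right)} = \frac{4 + L}{-1 + L}$
$U{\left(u \right)} = - \frac{121}{4} + \frac{1}{u}$ ($U{\left(u \right)} = \frac{1}{u} - \left(\frac{4 + 3}{-1 + 3} + 2\right)^{2} = \frac{1}{u} - \left(\frac{1}{2} \cdot 7 + 2\right)^{2} = \frac{1}{u} - \left(\frac{7}{2} + 2\right)^{2} = \frac{1}{u} - \left(\frac{11}{2}\right)^{2} = \frac{1}{u} - \frac{121}{4} = - \frac{121}{4} + \frac{1}{u}$)
$\left(U{\left(8 \right)} + 1001 \left(-215\right)\right) - 1079898 = \left(\left(- \frac{121}{4} + \frac{1}{8}\right) + 1001 \left(-215\right)\right) - 1079898 = \left(\left(- \frac{121}{4} + \frac{1}{8}\right) - 215215\right) - 1079898 = \left(- \frac{241}{8} - 215215\right) - 1079898 = - \frac{1721961}{8} - 1079898 = - \frac{10361145}{8}$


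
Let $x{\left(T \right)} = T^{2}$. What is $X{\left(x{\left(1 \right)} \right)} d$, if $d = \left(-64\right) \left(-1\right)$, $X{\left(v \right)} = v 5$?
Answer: $320$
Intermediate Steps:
$X{\left(v \right)} = 5 v$
$d = 64$
$X{\left(x{\left(1 \right)} \right)} d = 5 \cdot 1^{2} \cdot 64 = 5 \cdot 1 \cdot 64 = 5 \cdot 64 = 320$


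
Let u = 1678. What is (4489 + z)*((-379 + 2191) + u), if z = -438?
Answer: 14137990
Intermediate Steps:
(4489 + z)*((-379 + 2191) + u) = (4489 - 438)*((-379 + 2191) + 1678) = 4051*(1812 + 1678) = 4051*3490 = 14137990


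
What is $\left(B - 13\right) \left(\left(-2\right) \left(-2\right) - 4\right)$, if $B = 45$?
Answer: $0$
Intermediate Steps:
$\left(B - 13\right) \left(\left(-2\right) \left(-2\right) - 4\right) = \left(45 - 13\right) \left(\left(-2\right) \left(-2\right) - 4\right) = 32 \left(4 - 4\right) = 32 \cdot 0 = 0$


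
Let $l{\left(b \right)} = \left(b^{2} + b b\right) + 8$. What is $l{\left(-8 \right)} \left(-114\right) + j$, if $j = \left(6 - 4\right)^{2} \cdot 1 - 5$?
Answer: $-15505$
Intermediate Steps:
$j = -1$ ($j = 2^{2} \cdot 1 - 5 = 4 \cdot 1 - 5 = 4 - 5 = -1$)
$l{\left(b \right)} = 8 + 2 b^{2}$ ($l{\left(b \right)} = \left(b^{2} + b^{2}\right) + 8 = 2 b^{2} + 8 = 8 + 2 b^{2}$)
$l{\left(-8 \right)} \left(-114\right) + j = \left(8 + 2 \left(-8\right)^{2}\right) \left(-114\right) - 1 = \left(8 + 2 \cdot 64\right) \left(-114\right) - 1 = \left(8 + 128\right) \left(-114\right) - 1 = 136 \left(-114\right) - 1 = -15504 - 1 = -15505$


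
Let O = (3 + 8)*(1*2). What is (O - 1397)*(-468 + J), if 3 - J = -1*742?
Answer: -380875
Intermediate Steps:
O = 22 (O = 11*2 = 22)
J = 745 (J = 3 - (-1)*742 = 3 - 1*(-742) = 3 + 742 = 745)
(O - 1397)*(-468 + J) = (22 - 1397)*(-468 + 745) = -1375*277 = -380875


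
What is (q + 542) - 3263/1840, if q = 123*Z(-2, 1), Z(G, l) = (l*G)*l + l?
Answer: 767697/1840 ≈ 417.23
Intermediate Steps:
Z(G, l) = l + G*l² (Z(G, l) = (G*l)*l + l = G*l² + l = l + G*l²)
q = -123 (q = 123*(1*(1 - 2*1)) = 123*(1*(1 - 2)) = 123*(1*(-1)) = 123*(-1) = -123)
(q + 542) - 3263/1840 = (-123 + 542) - 3263/1840 = 419 - 3263*1/1840 = 419 - 3263/1840 = 767697/1840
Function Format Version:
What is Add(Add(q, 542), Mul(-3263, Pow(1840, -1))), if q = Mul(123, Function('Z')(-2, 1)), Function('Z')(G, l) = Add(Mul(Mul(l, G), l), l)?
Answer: Rational(767697, 1840) ≈ 417.23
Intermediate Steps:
Function('Z')(G, l) = Add(l, Mul(G, Pow(l, 2))) (Function('Z')(G, l) = Add(Mul(Mul(G, l), l), l) = Add(Mul(G, Pow(l, 2)), l) = Add(l, Mul(G, Pow(l, 2))))
q = -123 (q = Mul(123, Mul(1, Add(1, Mul(-2, 1)))) = Mul(123, Mul(1, Add(1, -2))) = Mul(123, Mul(1, -1)) = Mul(123, -1) = -123)
Add(Add(q, 542), Mul(-3263, Pow(1840, -1))) = Add(Add(-123, 542), Mul(-3263, Pow(1840, -1))) = Add(419, Mul(-3263, Rational(1, 1840))) = Add(419, Rational(-3263, 1840)) = Rational(767697, 1840)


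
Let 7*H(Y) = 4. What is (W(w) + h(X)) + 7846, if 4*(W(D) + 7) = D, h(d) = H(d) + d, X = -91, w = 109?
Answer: 217723/28 ≈ 7775.8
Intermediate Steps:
H(Y) = 4/7 (H(Y) = (⅐)*4 = 4/7)
h(d) = 4/7 + d
W(D) = -7 + D/4
(W(w) + h(X)) + 7846 = ((-7 + (¼)*109) + (4/7 - 91)) + 7846 = ((-7 + 109/4) - 633/7) + 7846 = (81/4 - 633/7) + 7846 = -1965/28 + 7846 = 217723/28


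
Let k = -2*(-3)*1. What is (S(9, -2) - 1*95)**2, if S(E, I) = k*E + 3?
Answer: 1444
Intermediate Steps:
k = 6 (k = 6*1 = 6)
S(E, I) = 3 + 6*E (S(E, I) = 6*E + 3 = 3 + 6*E)
(S(9, -2) - 1*95)**2 = ((3 + 6*9) - 1*95)**2 = ((3 + 54) - 95)**2 = (57 - 95)**2 = (-38)**2 = 1444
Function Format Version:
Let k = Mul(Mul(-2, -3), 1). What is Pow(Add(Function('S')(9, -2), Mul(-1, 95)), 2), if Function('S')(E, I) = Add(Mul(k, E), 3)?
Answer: 1444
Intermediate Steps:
k = 6 (k = Mul(6, 1) = 6)
Function('S')(E, I) = Add(3, Mul(6, E)) (Function('S')(E, I) = Add(Mul(6, E), 3) = Add(3, Mul(6, E)))
Pow(Add(Function('S')(9, -2), Mul(-1, 95)), 2) = Pow(Add(Add(3, Mul(6, 9)), Mul(-1, 95)), 2) = Pow(Add(Add(3, 54), -95), 2) = Pow(Add(57, -95), 2) = Pow(-38, 2) = 1444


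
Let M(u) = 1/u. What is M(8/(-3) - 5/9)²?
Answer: 81/841 ≈ 0.096314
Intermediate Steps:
M(8/(-3) - 5/9)² = (1/(8/(-3) - 5/9))² = (1/(8*(-⅓) - 5*⅑))² = (1/(-8/3 - 5/9))² = (1/(-29/9))² = (-9/29)² = 81/841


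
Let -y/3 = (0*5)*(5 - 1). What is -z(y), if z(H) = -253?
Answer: 253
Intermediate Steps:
y = 0 (y = -3*0*5*(5 - 1) = -0*4 = -3*0 = 0)
-z(y) = -1*(-253) = 253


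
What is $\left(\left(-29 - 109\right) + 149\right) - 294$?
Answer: $-283$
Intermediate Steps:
$\left(\left(-29 - 109\right) + 149\right) - 294 = \left(-138 + 149\right) - 294 = 11 - 294 = -283$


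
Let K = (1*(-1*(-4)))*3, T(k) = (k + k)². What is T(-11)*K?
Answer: 5808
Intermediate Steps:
T(k) = 4*k² (T(k) = (2*k)² = 4*k²)
K = 12 (K = (1*4)*3 = 4*3 = 12)
T(-11)*K = (4*(-11)²)*12 = (4*121)*12 = 484*12 = 5808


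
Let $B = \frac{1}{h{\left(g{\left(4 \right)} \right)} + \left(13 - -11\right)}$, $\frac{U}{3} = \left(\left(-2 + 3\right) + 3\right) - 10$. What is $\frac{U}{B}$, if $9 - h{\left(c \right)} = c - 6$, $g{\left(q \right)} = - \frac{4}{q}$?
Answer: $-720$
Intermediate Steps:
$h{\left(c \right)} = 15 - c$ ($h{\left(c \right)} = 9 - \left(c - 6\right) = 9 - \left(-6 + c\right) = 15 - c$)
$U = -18$ ($U = 3 \left(\left(\left(-2 + 3\right) + 3\right) - 10\right) = 3 \left(\left(1 + 3\right) - 10\right) = 3 \left(4 - 10\right) = 3 \left(-6\right) = -18$)
$B = \frac{1}{40}$ ($B = \frac{1}{\left(15 - - \frac{4}{4}\right) + \left(13 - -11\right)} = \frac{1}{\left(15 - \left(-4\right) \frac{1}{4}\right) + \left(13 + 11\right)} = \frac{1}{\left(15 - -1\right) + 24} = \frac{1}{\left(15 + 1\right) + 24} = \frac{1}{16 + 24} = \frac{1}{40} \approx 0.025$)
$\frac{U}{B} = \frac{1}{\frac{1}{40}} \left(-18\right) = 40 \left(-18\right) = -720$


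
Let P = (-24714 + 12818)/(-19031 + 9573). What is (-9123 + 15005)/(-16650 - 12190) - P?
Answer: -99678149/68192180 ≈ -1.4617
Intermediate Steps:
P = 5948/4729 (P = -11896/(-9458) = -11896*(-1/9458) = 5948/4729 ≈ 1.2578)
(-9123 + 15005)/(-16650 - 12190) - P = (-9123 + 15005)/(-16650 - 12190) - 1*5948/4729 = 5882/(-28840) - 5948/4729 = 5882*(-1/28840) - 5948/4729 = -2941/14420 - 5948/4729 = -99678149/68192180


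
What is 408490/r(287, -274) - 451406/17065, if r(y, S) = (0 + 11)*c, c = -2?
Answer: -3490406391/187715 ≈ -18594.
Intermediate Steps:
r(y, S) = -22 (r(y, S) = (0 + 11)*(-2) = 11*(-2) = -22)
408490/r(287, -274) - 451406/17065 = 408490/(-22) - 451406/17065 = 408490*(-1/22) - 451406*1/17065 = -204245/11 - 451406/17065 = -3490406391/187715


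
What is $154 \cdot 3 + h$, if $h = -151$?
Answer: $311$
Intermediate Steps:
$154 \cdot 3 + h = 154 \cdot 3 - 151 = 462 - 151 = 311$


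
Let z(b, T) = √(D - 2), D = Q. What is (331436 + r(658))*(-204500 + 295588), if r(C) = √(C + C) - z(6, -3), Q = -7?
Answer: 30189842368 - 273264*I + 182176*√329 ≈ 3.0193e+10 - 2.7326e+5*I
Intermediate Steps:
D = -7
z(b, T) = 3*I (z(b, T) = √(-7 - 2) = √(-9) = 3*I)
r(C) = -3*I + √2*√C (r(C) = √(C + C) - 3*I = √(2*C) - 3*I = √2*√C - 3*I = -3*I + √2*√C)
(331436 + r(658))*(-204500 + 295588) = (331436 + (-3*I + √2*√658))*(-204500 + 295588) = (331436 + (-3*I + 2*√329))*91088 = (331436 - 3*I + 2*√329)*91088 = 30189842368 - 273264*I + 182176*√329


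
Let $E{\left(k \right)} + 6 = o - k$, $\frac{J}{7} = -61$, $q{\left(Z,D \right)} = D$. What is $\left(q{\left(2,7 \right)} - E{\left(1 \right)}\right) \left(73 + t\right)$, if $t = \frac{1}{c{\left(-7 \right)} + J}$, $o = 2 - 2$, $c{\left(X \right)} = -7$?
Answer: $\frac{31681}{31} \approx 1022.0$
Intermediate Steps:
$J = -427$ ($J = 7 \left(-61\right) = -427$)
$o = 0$ ($o = 2 - 2 = 0$)
$t = - \frac{1}{434}$ ($t = \frac{1}{-7 - 427} = \frac{1}{-434} = - \frac{1}{434} \approx -0.0023041$)
$E{\left(k \right)} = -6 - k$ ($E{\left(k \right)} = -6 + \left(0 - k\right) = -6 - k$)
$\left(q{\left(2,7 \right)} - E{\left(1 \right)}\right) \left(73 + t\right) = \left(7 - \left(-6 - 1\right)\right) \left(73 - \frac{1}{434}\right) = \left(7 - \left(-6 - 1\right)\right) \frac{31681}{434} = \left(7 - -7\right) \frac{31681}{434} = \left(7 + 7\right) \frac{31681}{434} = 14 \cdot \frac{31681}{434} = \frac{31681}{31}$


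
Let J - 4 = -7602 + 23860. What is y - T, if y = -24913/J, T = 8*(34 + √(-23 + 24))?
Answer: -4578273/16262 ≈ -281.53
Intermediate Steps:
J = 16262 (J = 4 + (-7602 + 23860) = 4 + 16258 = 16262)
T = 280 (T = 8*(34 + √1) = 8*(34 + 1) = 8*35 = 280)
y = -24913/16262 ≈ -1.5320
y - T = -24913/16262 - 1*280 = -24913/16262 - 280 = -4578273/16262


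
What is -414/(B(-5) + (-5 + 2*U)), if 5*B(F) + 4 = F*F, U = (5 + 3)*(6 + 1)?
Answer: -1035/278 ≈ -3.7230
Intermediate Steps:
U = 56 (U = 8*7 = 56)
B(F) = -⅘ + F²/5 (B(F) = -⅘ + (F*F)/5 = -⅘ + F²/5)
-414/(B(-5) + (-5 + 2*U)) = -414/((-⅘ + (⅕)*(-5)²) + (-5 + 2*56)) = -414/((-⅘ + (⅕)*25) + (-5 + 112)) = -414/((-⅘ + 5) + 107) = -414/(21/5 + 107) = -414/556/5 = -414*5/556 = -1035/278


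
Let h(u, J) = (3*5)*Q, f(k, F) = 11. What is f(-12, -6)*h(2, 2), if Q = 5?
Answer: 825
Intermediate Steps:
h(u, J) = 75 (h(u, J) = (3*5)*5 = 15*5 = 75)
f(-12, -6)*h(2, 2) = 11*75 = 825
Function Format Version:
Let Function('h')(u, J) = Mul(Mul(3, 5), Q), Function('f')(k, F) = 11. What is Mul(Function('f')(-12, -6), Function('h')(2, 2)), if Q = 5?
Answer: 825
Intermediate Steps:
Function('h')(u, J) = 75 (Function('h')(u, J) = Mul(Mul(3, 5), 5) = Mul(15, 5) = 75)
Mul(Function('f')(-12, -6), Function('h')(2, 2)) = Mul(11, 75) = 825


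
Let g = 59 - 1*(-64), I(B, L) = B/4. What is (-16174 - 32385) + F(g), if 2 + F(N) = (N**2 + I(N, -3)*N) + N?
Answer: -118107/4 ≈ -29527.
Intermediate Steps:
I(B, L) = B/4 (I(B, L) = B*(1/4) = B/4)
g = 123 (g = 59 + 64 = 123)
F(N) = -2 + N + 5*N**2/4 (F(N) = -2 + ((N**2 + (N/4)*N) + N) = -2 + ((N**2 + N**2/4) + N) = -2 + (5*N**2/4 + N) = -2 + (N + 5*N**2/4) = -2 + N + 5*N**2/4)
(-16174 - 32385) + F(g) = (-16174 - 32385) + (-2 + 123 + (5/4)*123**2) = -48559 + (-2 + 123 + (5/4)*15129) = -48559 + (-2 + 123 + 75645/4) = -48559 + 76129/4 = -118107/4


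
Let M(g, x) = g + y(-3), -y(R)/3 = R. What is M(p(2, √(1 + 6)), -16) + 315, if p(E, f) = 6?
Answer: 330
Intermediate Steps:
y(R) = -3*R
M(g, x) = 9 + g (M(g, x) = g - 3*(-3) = g + 9 = 9 + g)
M(p(2, √(1 + 6)), -16) + 315 = (9 + 6) + 315 = 15 + 315 = 330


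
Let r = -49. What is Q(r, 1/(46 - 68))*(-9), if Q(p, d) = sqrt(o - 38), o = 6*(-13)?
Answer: -18*I*sqrt(29) ≈ -96.933*I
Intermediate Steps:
o = -78
Q(p, d) = 2*I*sqrt(29) (Q(p, d) = sqrt(-78 - 38) = sqrt(-116) = 2*I*sqrt(29))
Q(r, 1/(46 - 68))*(-9) = (2*I*sqrt(29))*(-9) = -18*I*sqrt(29)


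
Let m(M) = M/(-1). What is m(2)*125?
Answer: -250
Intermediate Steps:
m(M) = -M (m(M) = M*(-1) = -M)
m(2)*125 = -1*2*125 = -2*125 = -250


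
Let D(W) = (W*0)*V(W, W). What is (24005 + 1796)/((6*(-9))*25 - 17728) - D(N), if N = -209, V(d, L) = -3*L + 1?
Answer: -25801/19078 ≈ -1.3524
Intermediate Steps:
V(d, L) = 1 - 3*L
D(W) = 0 (D(W) = (W*0)*(1 - 3*W) = 0*(1 - 3*W) = 0)
(24005 + 1796)/((6*(-9))*25 - 17728) - D(N) = (24005 + 1796)/((6*(-9))*25 - 17728) - 1*0 = 25801/(-54*25 - 17728) + 0 = 25801/(-1350 - 17728) + 0 = 25801/(-19078) + 0 = 25801*(-1/19078) + 0 = -25801/19078 + 0 = -25801/19078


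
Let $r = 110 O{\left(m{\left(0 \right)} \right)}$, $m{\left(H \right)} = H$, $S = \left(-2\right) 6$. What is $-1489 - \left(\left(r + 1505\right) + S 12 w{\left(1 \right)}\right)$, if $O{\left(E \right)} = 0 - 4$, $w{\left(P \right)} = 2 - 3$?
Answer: $-2698$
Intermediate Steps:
$S = -12$
$w{\left(P \right)} = -1$
$O{\left(E \right)} = -4$ ($O{\left(E \right)} = 0 - 4 = -4$)
$r = -440$ ($r = 110 \left(-4\right) = -440$)
$-1489 - \left(\left(r + 1505\right) + S 12 w{\left(1 \right)}\right) = -1489 - \left(\left(-440 + 1505\right) + \left(-12\right) 12 \left(-1\right)\right) = -1489 - \left(1065 - -144\right) = -1489 - \left(1065 + 144\right) = -1489 - 1209 = -2698$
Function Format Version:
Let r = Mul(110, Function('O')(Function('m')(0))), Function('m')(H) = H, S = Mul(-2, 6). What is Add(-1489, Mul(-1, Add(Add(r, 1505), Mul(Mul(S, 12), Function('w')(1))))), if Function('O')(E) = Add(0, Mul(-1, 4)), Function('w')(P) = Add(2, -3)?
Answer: -2698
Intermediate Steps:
S = -12
Function('w')(P) = -1
Function('O')(E) = -4 (Function('O')(E) = Add(0, -4) = -4)
r = -440 (r = Mul(110, -4) = -440)
Add(-1489, Mul(-1, Add(Add(r, 1505), Mul(Mul(S, 12), Function('w')(1))))) = Add(-1489, Mul(-1, Add(Add(-440, 1505), Mul(Mul(-12, 12), -1)))) = Add(-1489, Mul(-1, Add(1065, Mul(-144, -1)))) = Add(-1489, Mul(-1, Add(1065, 144))) = Add(-1489, Mul(-1, 1209)) = Add(-1489, -1209) = -2698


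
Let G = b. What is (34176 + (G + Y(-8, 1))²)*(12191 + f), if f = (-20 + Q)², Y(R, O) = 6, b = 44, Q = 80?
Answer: 579150716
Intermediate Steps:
G = 44
f = 3600 (f = (-20 + 80)² = 60² = 3600)
(34176 + (G + Y(-8, 1))²)*(12191 + f) = (34176 + (44 + 6)²)*(12191 + 3600) = (34176 + 50²)*15791 = (34176 + 2500)*15791 = 36676*15791 = 579150716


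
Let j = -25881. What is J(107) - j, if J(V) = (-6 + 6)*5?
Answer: 25881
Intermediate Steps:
J(V) = 0 (J(V) = 0*5 = 0)
J(107) - j = 0 - 1*(-25881) = 0 + 25881 = 25881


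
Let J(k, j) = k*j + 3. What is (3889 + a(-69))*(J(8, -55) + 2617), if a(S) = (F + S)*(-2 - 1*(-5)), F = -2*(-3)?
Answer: 8066000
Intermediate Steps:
F = 6
J(k, j) = 3 + j*k (J(k, j) = j*k + 3 = 3 + j*k)
a(S) = 18 + 3*S (a(S) = (6 + S)*(-2 - 1*(-5)) = (6 + S)*(-2 + 5) = (6 + S)*3 = 18 + 3*S)
(3889 + a(-69))*(J(8, -55) + 2617) = (3889 + (18 + 3*(-69)))*((3 - 55*8) + 2617) = (3889 + (18 - 207))*((3 - 440) + 2617) = (3889 - 189)*(-437 + 2617) = 3700*2180 = 8066000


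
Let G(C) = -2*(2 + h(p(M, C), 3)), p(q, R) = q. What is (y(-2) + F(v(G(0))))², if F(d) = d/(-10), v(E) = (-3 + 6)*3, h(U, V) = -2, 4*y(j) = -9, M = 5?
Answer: 3969/400 ≈ 9.9225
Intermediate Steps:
y(j) = -9/4 (y(j) = (¼)*(-9) = -9/4)
G(C) = 0 (G(C) = -2*(2 - 2) = -2*0 = 0)
v(E) = 9 (v(E) = 3*3 = 9)
F(d) = -d/10 (F(d) = d*(-⅒) = -d/10)
(y(-2) + F(v(G(0))))² = (-9/4 - ⅒*9)² = (-9/4 - 9/10)² = (-63/20)² = 3969/400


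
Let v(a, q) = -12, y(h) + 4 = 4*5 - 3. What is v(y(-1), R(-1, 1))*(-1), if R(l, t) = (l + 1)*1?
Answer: 12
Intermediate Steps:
R(l, t) = 1 + l (R(l, t) = (1 + l)*1 = 1 + l)
y(h) = 13 (y(h) = -4 + (4*5 - 3) = -4 + (20 - 3) = -4 + 17 = 13)
v(y(-1), R(-1, 1))*(-1) = -12*(-1) = 12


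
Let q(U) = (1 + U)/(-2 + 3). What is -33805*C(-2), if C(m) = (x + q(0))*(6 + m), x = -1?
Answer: 0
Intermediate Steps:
q(U) = 1 + U (q(U) = (1 + U)/1 = (1 + U)*1 = 1 + U)
C(m) = 0 (C(m) = (-1 + (1 + 0))*(6 + m) = (-1 + 1)*(6 + m) = 0*(6 + m) = 0)
-33805*C(-2) = -33805*0 = 0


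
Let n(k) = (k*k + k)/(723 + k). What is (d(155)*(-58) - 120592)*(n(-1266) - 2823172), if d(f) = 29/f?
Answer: 308458654484684/905 ≈ 3.4084e+11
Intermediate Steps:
d(f) = 29/f
n(k) = (k + k²)/(723 + k) (n(k) = (k² + k)/(723 + k) = (k + k²)/(723 + k))
(d(155)*(-58) - 120592)*(n(-1266) - 2823172) = ((29/155)*(-58) - 120592)*(-1266*(1 - 1266)/(723 - 1266) - 2823172) = ((29*(1/155))*(-58) - 120592)*(-1266*(-1265)/(-543) - 2823172) = ((29/155)*(-58) - 120592)*(-1266*(-1/543)*(-1265) - 2823172) = (-1682/155 - 120592)*(-533830/181 - 2823172) = -18693442/155*(-511527962/181) = 308458654484684/905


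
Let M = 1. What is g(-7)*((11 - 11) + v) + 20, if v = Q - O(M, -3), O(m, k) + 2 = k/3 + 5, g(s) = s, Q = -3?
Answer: 55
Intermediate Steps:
O(m, k) = 3 + k/3 (O(m, k) = -2 + (k/3 + 5) = -2 + (5 + k/3) = 3 + k/3)
v = -5 (v = -3 - (3 + (1/3)*(-3)) = -3 - (3 - 1) = -3 - 1*2 = -3 - 2 = -5)
g(-7)*((11 - 11) + v) + 20 = -7*((11 - 11) - 5) + 20 = -7*(0 - 5) + 20 = -7*(-5) + 20 = 35 + 20 = 55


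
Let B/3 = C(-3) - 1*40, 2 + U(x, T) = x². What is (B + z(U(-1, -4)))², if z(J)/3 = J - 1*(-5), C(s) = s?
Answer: 13689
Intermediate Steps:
U(x, T) = -2 + x²
z(J) = 15 + 3*J (z(J) = 3*(J - 1*(-5)) = 3*(J + 5) = 3*(5 + J) = 15 + 3*J)
B = -129 (B = 3*(-3 - 1*40) = 3*(-3 - 40) = 3*(-43) = -129)
(B + z(U(-1, -4)))² = (-129 + (15 + 3*(-2 + (-1)²)))² = (-129 + (15 + 3*(-2 + 1)))² = (-129 + (15 + 3*(-1)))² = (-129 + (15 - 3))² = (-129 + 12)² = (-117)² = 13689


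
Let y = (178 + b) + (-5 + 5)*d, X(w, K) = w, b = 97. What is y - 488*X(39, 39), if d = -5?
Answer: -18757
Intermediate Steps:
y = 275 (y = (178 + 97) + (-5 + 5)*(-5) = 275 + 0*(-5) = 275 + 0 = 275)
y - 488*X(39, 39) = 275 - 488*39 = 275 - 19032 = -18757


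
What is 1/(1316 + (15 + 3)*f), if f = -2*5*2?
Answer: 1/956 ≈ 0.0010460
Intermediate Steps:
f = -20 (f = -10*2 = -20)
1/(1316 + (15 + 3)*f) = 1/(1316 + (15 + 3)*(-20)) = 1/(1316 + 18*(-20)) = 1/(1316 - 360) = 1/956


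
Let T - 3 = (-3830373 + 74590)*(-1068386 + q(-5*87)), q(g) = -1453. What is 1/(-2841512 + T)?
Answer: 1/4018080287428 ≈ 2.4888e-13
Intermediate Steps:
T = 4018083128940 (T = 3 + (-3830373 + 74590)*(-1068386 - 1453) = 3 - 3755783*(-1069839) = 3 + 4018083128937 = 4018083128940)
1/(-2841512 + T) = 1/(-2841512 + 4018083128940) = 1/4018080287428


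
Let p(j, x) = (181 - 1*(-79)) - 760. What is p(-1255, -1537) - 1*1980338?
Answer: -1980838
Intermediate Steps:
p(j, x) = -500 (p(j, x) = (181 + 79) - 760 = 260 - 760 = -500)
p(-1255, -1537) - 1*1980338 = -500 - 1*1980338 = -500 - 1980338 = -1980838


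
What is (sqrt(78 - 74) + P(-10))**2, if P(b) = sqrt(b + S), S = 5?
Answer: (2 + I*sqrt(5))**2 ≈ -1.0 + 8.9443*I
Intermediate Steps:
P(b) = sqrt(5 + b) (P(b) = sqrt(b + 5) = sqrt(5 + b))
(sqrt(78 - 74) + P(-10))**2 = (sqrt(78 - 74) + sqrt(5 - 10))**2 = (sqrt(4) + sqrt(-5))**2 = (2 + I*sqrt(5))**2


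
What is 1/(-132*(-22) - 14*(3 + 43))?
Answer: 1/2260 ≈ 0.00044248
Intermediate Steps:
1/(-132*(-22) - 14*(3 + 43)) = 1/(2904 - 14*46) = 1/(2904 - 644) = 1/2260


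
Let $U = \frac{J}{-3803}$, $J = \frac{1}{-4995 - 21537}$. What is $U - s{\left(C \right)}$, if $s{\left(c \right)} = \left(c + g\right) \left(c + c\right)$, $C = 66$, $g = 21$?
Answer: $- \frac{1158749334863}{100901196} \approx -11484.0$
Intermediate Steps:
$J = - \frac{1}{26532}$ ($J = \frac{1}{-26532} = - \frac{1}{26532} \approx -3.769 \cdot 10^{-5}$)
$s{\left(c \right)} = 2 c \left(21 + c\right)$ ($s{\left(c \right)} = \left(c + 21\right) \left(c + c\right) = \left(21 + c\right) 2 c = 2 c \left(21 + c\right)$)
$U = \frac{1}{100901196}$ ($U = - \frac{1}{26532 \left(-3803\right)} = \left(- \frac{1}{26532}\right) \left(- \frac{1}{3803}\right) = \frac{1}{100901196} \approx 9.9107 \cdot 10^{-9}$)
$U - s{\left(C \right)} = \frac{1}{100901196} - 2 \cdot 66 \left(21 + 66\right) = \frac{1}{100901196} - 2 \cdot 66 \cdot 87 = \frac{1}{100901196} - 11484 = - \frac{1158749334863}{100901196}$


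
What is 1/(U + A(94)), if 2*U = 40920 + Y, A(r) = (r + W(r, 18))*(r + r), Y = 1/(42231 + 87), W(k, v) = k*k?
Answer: 84636/143821954801 ≈ 5.8848e-7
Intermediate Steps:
W(k, v) = k**2
Y = 1/42318 ≈ 2.3631e-5
A(r) = 2*r*(r + r**2) (A(r) = (r + r**2)*(r + r) = (r + r**2)*(2*r) = 2*r*(r + r**2))
U = 1731652561/84636 (U = (40920 + 1/42318)/2 = (1/2)*(1731652561/42318) = 1731652561/84636 ≈ 20460.)
1/(U + A(94)) = 1/(1731652561/84636 + 2*94**2*(1 + 94)) = 1/(1731652561/84636 + 2*8836*95) = 1/(1731652561/84636 + 1678840) = 1/(143821954801/84636) = 84636/143821954801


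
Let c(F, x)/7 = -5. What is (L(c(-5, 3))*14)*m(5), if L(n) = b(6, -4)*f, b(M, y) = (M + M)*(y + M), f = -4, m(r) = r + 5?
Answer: -13440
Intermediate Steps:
m(r) = 5 + r
b(M, y) = 2*M*(M + y) (b(M, y) = (2*M)*(M + y) = 2*M*(M + y))
c(F, x) = -35 (c(F, x) = 7*(-5) = -35)
L(n) = -96 (L(n) = (2*6*(6 - 4))*(-4) = (2*6*2)*(-4) = 24*(-4) = -96)
(L(c(-5, 3))*14)*m(5) = (-96*14)*(5 + 5) = -1344*10 = -13440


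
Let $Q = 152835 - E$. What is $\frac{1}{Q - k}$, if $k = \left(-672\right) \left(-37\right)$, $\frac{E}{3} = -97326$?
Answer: $\frac{1}{419949} \approx 2.3812 \cdot 10^{-6}$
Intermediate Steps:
$E = -291978$ ($E = 3 \left(-97326\right) = -291978$)
$k = 24864$
$Q = 444813$ ($Q = 152835 - -291978 = 152835 + 291978 = 444813$)
$\frac{1}{Q - k} = \frac{1}{444813 - 24864} = \frac{1}{419949}$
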